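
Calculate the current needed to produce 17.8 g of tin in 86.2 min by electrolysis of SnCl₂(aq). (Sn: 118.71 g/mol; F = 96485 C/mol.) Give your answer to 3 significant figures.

5.59 A

n(Sn) = 17.8 / 118.71 = 0.1499 mol
Sn²⁺ + 2e⁻ → Sn, so n(e⁻) = 2 × 0.1499 = 0.2998 mol
Q = 0.2998 × 96485 = 28930 C
I = Q / t = 28930 / 5172 s = 5.59 A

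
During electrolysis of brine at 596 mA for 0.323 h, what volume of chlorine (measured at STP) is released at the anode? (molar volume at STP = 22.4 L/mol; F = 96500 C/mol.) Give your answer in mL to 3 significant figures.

80.4 mL

Q = It = 0.596 × 1162.8 = 693.0 C
n(e⁻) = Q/F = 693.0/96500 = 0.007181 mol
2Cl⁻ → Cl₂ + 2e⁻, so n(Cl₂) = 0.007181 / 2 = 0.003591 mol
V = 0.003591 × 22.4 = 0.08044 L
= 80.4 mL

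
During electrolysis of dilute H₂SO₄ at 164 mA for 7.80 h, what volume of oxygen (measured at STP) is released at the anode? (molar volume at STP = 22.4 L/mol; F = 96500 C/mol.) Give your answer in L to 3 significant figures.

Q = It = 0.164 × 28080 = 4605 C
n(e⁻) = 4605 / 96500 = 0.04772 mol
2H₂O → O₂ + 4H⁺ + 4e⁻, so n(O₂) = 0.04772 / 4 = 0.01193 mol
V = 0.01193 × 22.4 = 0.2672 L

0.267 L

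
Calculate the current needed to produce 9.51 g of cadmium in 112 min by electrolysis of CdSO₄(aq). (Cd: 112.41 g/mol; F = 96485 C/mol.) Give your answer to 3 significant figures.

n(Cd) = 9.51 / 112.41 = 0.08460 mol
Cd²⁺ + 2e⁻ → Cd, so n(e⁻) = 2 × 0.08460 = 0.1692 mol
Q = 0.1692 × 96485 = 16330 C
I = Q / t = 16330 / 6720 s = 2.43 A

2.43 A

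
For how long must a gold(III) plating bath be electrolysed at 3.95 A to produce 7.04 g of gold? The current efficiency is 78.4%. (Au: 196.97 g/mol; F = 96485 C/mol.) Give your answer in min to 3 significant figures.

n(Au) = 7.04 / 196.97 = 0.03574 mol
Au³⁺ + 3e⁻ → Au, so n(e⁻) = 3 × 0.03574 = 0.1072 mol
Q = 0.1072 × 96485 / 0.784 = 13190 C
t = Q / I = 13190 / 3.95 = 3339 s = 55.7 min

55.7 min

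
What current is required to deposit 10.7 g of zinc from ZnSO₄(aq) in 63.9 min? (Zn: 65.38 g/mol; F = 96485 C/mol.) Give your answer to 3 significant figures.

8.24 A

n(Zn) = 10.7 / 65.38 = 0.1637 mol
Zn²⁺ + 2e⁻ → Zn, so n(e⁻) = 2 × 0.1637 = 0.3274 mol
Q = 0.3274 × 96485 = 31590 C
I = Q / t = 31590 / 3834 s = 8.24 A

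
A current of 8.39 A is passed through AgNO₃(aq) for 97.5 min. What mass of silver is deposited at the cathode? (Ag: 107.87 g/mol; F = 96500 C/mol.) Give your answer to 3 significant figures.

Q = It = 8.39 × 5850 = 49080 C
n(e⁻) = Q/F = 49080/96500 = 0.5086 mol
Ag⁺ + e⁻ → Ag, so n(Ag) = 0.5086 mol
m = 0.5086 × 107.87 = 54.9 g

54.9 g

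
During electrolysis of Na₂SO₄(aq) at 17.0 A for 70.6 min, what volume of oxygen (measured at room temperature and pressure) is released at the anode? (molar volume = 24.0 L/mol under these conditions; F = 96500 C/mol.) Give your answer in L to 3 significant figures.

Q = It = 17.0 × 4236 = 72010 C
n(e⁻) = Q/F = 72010/96500 = 0.7462 mol
2H₂O → O₂ + 4H⁺ + 4e⁻, so n(O₂) = 0.7462 / 4 = 0.1866 mol
V = 0.1866 × 24.0 = 4.478 L

4.48 L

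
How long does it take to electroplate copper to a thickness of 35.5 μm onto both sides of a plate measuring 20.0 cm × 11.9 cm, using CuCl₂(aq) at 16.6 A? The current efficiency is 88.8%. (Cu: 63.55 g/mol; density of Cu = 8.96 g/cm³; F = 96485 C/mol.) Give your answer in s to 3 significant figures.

Plated area = 2 × 20.0 × 11.9 = 476.0 cm²
Volume = 476.0 × 35.5×10⁻⁴ cm = 1.690 cm³
m(Cu) = 1.690 × 8.96 = 15.14 g
n(Cu) = 15.14 / 63.55 = 0.2382 mol; n(e⁻) = 2 × 0.2382 = 0.4764 mol
Q = 0.4764 × 96485 / 0.888 = 51760 C
t = 51760 / 16.6 = 3118 s

3120 s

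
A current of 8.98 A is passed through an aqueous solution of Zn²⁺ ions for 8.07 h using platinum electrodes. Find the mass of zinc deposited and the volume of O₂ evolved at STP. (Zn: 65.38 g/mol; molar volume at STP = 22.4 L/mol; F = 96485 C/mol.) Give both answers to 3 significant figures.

Q = 8.98 × 29052 = 2.609×10^5 C; n(e⁻) = 2.609×10^5 / 96485 = 2.704 mol
Cathode: Zn²⁺ + 2e⁻ → Zn → n(Zn) = 2.704/2 = 1.352 mol → 88.4 g
Anode: 2H₂O → O₂ + 4H⁺ + 4e⁻ → n(O₂) = 2.704/4 = 0.6760 mol → 15.1 L

88.4 g Zn; 15.1 L O₂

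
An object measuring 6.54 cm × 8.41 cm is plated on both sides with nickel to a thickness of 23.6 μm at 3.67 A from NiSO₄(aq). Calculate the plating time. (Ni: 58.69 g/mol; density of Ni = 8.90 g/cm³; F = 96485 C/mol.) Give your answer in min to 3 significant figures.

34.5 min

Plated area = 2 × 6.54 × 8.41 = 110.0 cm²
Volume = 110.0 × 23.6×10⁻⁴ cm = 0.2596 cm³
m(Ni) = 0.2596 × 8.90 = 2.310 g
n(Ni) = 2.310 / 58.69 = 0.03936 mol; n(e⁻) = 2 × 0.03936 = 0.07872 mol
Q = 0.07872 × 96485 = 7595 C
t = 7595 / 3.67 = 2069 s = 34.5 min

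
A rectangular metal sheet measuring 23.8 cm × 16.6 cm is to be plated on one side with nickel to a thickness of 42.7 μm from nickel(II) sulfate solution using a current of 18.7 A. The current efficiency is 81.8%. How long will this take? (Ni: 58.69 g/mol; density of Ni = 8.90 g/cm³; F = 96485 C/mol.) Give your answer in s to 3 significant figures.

Plated area = 23.8 × 16.6 = 395.1 cm²
Volume = 395.1 × 42.7×10⁻⁴ cm = 1.687 cm³
m(Ni) = 1.687 × 8.90 = 15.01 g
n(Ni) = 15.01 / 58.69 = 0.2558 mol; n(e⁻) = 2 × 0.2558 = 0.5116 mol
Q = 0.5116 × 96485 / 0.818 = 60340 C
t = 60340 / 18.7 = 3227 s

3230 s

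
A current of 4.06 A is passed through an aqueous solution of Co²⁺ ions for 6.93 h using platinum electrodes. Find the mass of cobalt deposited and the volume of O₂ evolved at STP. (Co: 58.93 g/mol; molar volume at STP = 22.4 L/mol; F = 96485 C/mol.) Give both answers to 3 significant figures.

30.9 g Co; 5.88 L O₂

Q = 4.06 × 24948 = 1.013×10^5 C; n(e⁻) = 1.013×10^5 / 96485 = 1.050 mol
Cathode: Co²⁺ + 2e⁻ → Co → n(Co) = 1.050/2 = 0.5250 mol → 30.9 g
Anode: 2H₂O → O₂ + 4H⁺ + 4e⁻ → n(O₂) = 1.050/4 = 0.2625 mol → 5.88 L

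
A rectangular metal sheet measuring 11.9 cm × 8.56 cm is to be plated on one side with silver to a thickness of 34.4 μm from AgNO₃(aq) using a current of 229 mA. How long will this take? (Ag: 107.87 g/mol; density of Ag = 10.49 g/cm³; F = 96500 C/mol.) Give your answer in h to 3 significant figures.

3.99 h

Plated area = 11.9 × 8.56 = 101.9 cm²
Volume = 101.9 × 34.4×10⁻⁴ cm = 0.3505 cm³
m(Ag) = 0.3505 × 10.49 = 3.677 g
n(Ag) = 3.677 / 107.87 = 0.03409 mol; n(e⁻) = 0.03409 mol
Q = 0.03409 × 96500 = 3290 C
t = 3290 / 0.229 = 14370 s = 3.99 h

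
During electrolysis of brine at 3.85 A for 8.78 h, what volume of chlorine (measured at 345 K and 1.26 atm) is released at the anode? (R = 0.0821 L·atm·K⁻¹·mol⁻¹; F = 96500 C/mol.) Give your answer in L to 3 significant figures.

Q = It = 3.85 × 31608 = 1.217×10^5 C
Moles of electrons = 1.217×10^5 / 96500 = 1.261 mol
2Cl⁻ → Cl₂ + 2e⁻, so n(Cl₂) = 1.261 / 2 = 0.6305 mol
V = nRT/P = 0.6305 × 0.0821 × 345 / 1.26 = 14.17 L

14.2 L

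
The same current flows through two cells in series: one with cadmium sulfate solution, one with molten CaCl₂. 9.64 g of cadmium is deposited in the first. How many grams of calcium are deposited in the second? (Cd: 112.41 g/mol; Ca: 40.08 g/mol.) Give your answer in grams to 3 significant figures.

n(Cd) = 9.64 / 112.41 = 0.08576 mol
Cd²⁺ + 2e⁻ → Cd, so n(e⁻) = 2 × 0.08576 = 0.1715 mol
Since the cells are in series, n(e⁻) in the Ca cell is also 0.1715 mol.
Ca²⁺ + 2e⁻ → Ca, so n(Ca) = 0.1715 / 2 = 0.08575 mol
m(Ca) = 0.08575 × 40.08 = 3.44 g

3.44 g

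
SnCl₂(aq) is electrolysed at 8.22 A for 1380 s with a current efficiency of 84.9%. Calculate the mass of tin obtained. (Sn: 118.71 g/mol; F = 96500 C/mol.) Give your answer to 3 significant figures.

Q = 8.22 × 1380 = 11340 C
n(e⁻) = 11340 / 96500 = 0.1175 mol
Sn²⁺ + 2e⁻ → Sn, so theoretical m(Sn) = 0.05875 × 118.71 = 6.974 g
Actual mass = 84.9% × 6.974 = 5.92 g

5.92 g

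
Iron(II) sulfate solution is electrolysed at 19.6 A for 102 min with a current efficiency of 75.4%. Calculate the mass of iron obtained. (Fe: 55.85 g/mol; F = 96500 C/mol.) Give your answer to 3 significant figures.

26.2 g

Q = 19.6 × 6120 = 1.200×10^5 C
n(e⁻) = 1.200×10^5 / 96500 = 1.244 mol
Fe²⁺ + 2e⁻ → Fe, so theoretical m(Fe) = 0.6220 × 55.85 = 34.74 g
Actual mass = 75.4% × 34.74 = 26.2 g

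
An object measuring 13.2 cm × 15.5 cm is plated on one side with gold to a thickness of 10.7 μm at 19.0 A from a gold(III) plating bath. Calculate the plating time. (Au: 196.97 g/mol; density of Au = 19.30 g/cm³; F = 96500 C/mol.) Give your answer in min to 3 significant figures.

5.45 min

Plated area = 13.2 × 15.5 = 204.6 cm²
Volume = 204.6 × 10.7×10⁻⁴ cm = 0.2189 cm³
m(Au) = 0.2189 × 19.30 = 4.225 g
n(Au) = 4.225 / 196.97 = 0.02145 mol; n(e⁻) = 3 × 0.02145 = 0.06435 mol
Q = 0.06435 × 96500 = 6210 C
t = 6210 / 19.0 = 326.8 s = 5.45 min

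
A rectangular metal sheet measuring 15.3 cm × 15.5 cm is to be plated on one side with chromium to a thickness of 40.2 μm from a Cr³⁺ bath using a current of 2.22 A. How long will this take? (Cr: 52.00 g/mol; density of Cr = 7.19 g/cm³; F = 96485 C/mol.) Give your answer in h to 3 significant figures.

4.77 h

Plated area = 15.3 × 15.5 = 237.2 cm²
Volume = 237.2 × 40.2×10⁻⁴ cm = 0.9535 cm³
m(Cr) = 0.9535 × 7.19 = 6.856 g
n(Cr) = 6.856 / 52.00 = 0.1318 mol; n(e⁻) = 3 × 0.1318 = 0.3954 mol
Q = 0.3954 × 96485 = 38150 C
t = 38150 / 2.22 = 17180 s = 4.77 h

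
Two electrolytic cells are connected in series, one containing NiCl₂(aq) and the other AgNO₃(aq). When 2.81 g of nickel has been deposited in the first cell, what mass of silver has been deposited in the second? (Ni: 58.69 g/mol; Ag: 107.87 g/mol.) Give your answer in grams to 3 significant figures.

10.3 g

n(Ni) = 2.81 / 58.69 = 0.04788 mol
Ni²⁺ + 2e⁻ → Ni, so n(e⁻) = 2 × 0.04788 = 0.09576 mol
The cells are in series, so the same charge (and hence the same n(e⁻) = 0.09576 mol) passes through both.
Ag⁺ + e⁻ → Ag, so n(Ag) = 0.09576 mol
m(Ag) = 0.09576 × 107.87 = 10.3 g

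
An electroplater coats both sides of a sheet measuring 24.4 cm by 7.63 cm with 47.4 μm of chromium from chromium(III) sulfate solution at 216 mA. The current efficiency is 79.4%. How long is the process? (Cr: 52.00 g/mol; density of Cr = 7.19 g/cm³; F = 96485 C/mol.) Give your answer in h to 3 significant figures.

114 h

Plated area = 2 × 24.4 × 7.63 = 372.3 cm²
Volume = 372.3 × 47.4×10⁻⁴ cm = 1.765 cm³
m(Cr) = 1.765 × 7.19 = 12.69 g
n(Cr) = 12.69 / 52.00 = 0.2440 mol; n(e⁻) = 3 × 0.2440 = 0.7320 mol
Q = 0.7320 × 96485 / 0.794 = 88950 C
t = 88950 / 0.216 = 4.118×10^5 s = 114 h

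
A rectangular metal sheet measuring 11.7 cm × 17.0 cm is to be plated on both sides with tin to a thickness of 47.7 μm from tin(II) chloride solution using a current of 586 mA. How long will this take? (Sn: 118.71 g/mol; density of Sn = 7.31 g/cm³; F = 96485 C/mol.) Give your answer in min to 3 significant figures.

641 min

Plated area = 2 × 11.7 × 17.0 = 397.8 cm²
Volume = 397.8 × 47.7×10⁻⁴ cm = 1.898 cm³
m(Sn) = 1.898 × 7.31 = 13.87 g
n(Sn) = 13.87 / 118.71 = 0.1168 mol; n(e⁻) = 2 × 0.1168 = 0.2336 mol
Q = 0.2336 × 96485 = 22540 C
t = 22540 / 0.586 = 38460 s = 641 min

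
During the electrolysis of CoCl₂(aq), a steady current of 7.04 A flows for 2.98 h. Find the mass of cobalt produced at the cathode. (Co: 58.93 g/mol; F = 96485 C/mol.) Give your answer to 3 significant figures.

23.1 g

Q = It = 7.04 × 10728 = 75530 C
n(e⁻) = Q/F = 75530/96485 = 0.7828 mol
Co²⁺ + 2e⁻ → Co, so n(Co) = 0.7828 / 2 = 0.3914 mol
m = 0.3914 × 58.93 = 23.1 g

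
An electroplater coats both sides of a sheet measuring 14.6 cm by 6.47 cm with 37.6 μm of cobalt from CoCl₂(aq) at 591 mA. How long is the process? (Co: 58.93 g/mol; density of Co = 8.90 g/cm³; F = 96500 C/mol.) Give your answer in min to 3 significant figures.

584 min

Plated area = 2 × 14.6 × 6.47 = 188.9 cm²
Volume = 188.9 × 37.6×10⁻⁴ cm = 0.7103 cm³
m(Co) = 0.7103 × 8.90 = 6.322 g
n(Co) = 6.322 / 58.93 = 0.1073 mol; n(e⁻) = 2 × 0.1073 = 0.2146 mol
Q = 0.2146 × 96500 = 20710 C
t = 20710 / 0.591 = 35040 s = 584 min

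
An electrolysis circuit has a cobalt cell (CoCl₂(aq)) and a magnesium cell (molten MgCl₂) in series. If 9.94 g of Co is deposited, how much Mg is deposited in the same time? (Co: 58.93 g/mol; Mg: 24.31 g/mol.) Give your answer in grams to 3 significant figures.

n(Co) = 9.94 / 58.93 = 0.1687 mol
Co²⁺ + 2e⁻ → Co, so n(e⁻) = 2 × 0.1687 = 0.3374 mol
The cells are in series, so the same charge (and hence the same n(e⁻) = 0.3374 mol) passes through both.
Mg²⁺ + 2e⁻ → Mg, so n(Mg) = 0.3374 / 2 = 0.1687 mol
m(Mg) = 0.1687 × 24.31 = 4.10 g

4.10 g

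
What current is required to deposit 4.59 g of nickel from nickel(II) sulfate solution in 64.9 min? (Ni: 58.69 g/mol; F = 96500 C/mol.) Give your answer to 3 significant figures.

3.88 A

n(Ni) = 4.59 / 58.69 = 0.07821 mol
Ni²⁺ + 2e⁻ → Ni, so n(e⁻) = 2 × 0.07821 = 0.1564 mol
Q = 0.1564 × 96500 = 15090 C
I = Q / t = 15090 / 3894 s = 3.88 A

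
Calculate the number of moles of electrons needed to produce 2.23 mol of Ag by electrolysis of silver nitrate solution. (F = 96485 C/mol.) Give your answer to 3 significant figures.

Ag⁺ + e⁻ → Ag, so n(e⁻) = 1 × 2.23 = 2.230 mol

2.23 mol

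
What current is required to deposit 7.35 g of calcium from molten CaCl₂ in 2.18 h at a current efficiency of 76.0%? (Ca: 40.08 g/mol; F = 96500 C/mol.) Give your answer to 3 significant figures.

n(Ca) = 7.35 / 40.08 = 0.1834 mol
Ca²⁺ + 2e⁻ → Ca, so n(e⁻) = 2 × 0.1834 = 0.3668 mol
Q = 0.3668 × 96500 / 0.760 = 46570 C
I = Q / t = 46570 / 7848 s = 5.93 A

5.93 A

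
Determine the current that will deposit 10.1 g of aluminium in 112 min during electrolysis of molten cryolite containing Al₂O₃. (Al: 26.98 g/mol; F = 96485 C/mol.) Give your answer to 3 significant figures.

16.1 A

n(Al) = 10.1 / 26.98 = 0.3744 mol
Al³⁺ + 3e⁻ → Al, so n(e⁻) = 3 × 0.3744 = 1.123 mol
Q = 1.123 × 96485 = 1.084×10^5 C
I = Q / t = 1.084×10^5 / 6720 s = 16.1 A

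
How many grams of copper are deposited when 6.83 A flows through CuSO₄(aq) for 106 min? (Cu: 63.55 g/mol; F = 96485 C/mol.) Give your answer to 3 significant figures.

Charge passed = 6.83 × 6360 = 43440 C
n(e⁻) = Q/F = 43440/96485 = 0.4502 mol
Cu²⁺ + 2e⁻ → Cu, so n(Cu) = 0.4502 / 2 = 0.2251 mol
m = 0.2251 × 63.55 = 14.3 g

14.3 g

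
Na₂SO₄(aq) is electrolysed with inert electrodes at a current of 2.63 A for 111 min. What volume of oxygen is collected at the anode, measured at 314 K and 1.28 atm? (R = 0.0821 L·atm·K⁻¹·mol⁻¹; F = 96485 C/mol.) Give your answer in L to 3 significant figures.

Q = 2.63 A × 6660 s = 17520 C
Moles of electrons = 17520 / 96485 = 0.1816 mol
2H₂O → O₂ + 4H⁺ + 4e⁻, so n(O₂) = 0.1816 / 4 = 0.04540 mol
V = nRT/P = 0.04540 × 0.0821 × 314 / 1.28 = 0.9144 L

0.914 L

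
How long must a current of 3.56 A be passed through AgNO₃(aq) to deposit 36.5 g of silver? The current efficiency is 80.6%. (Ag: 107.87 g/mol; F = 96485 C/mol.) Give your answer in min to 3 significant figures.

n(Ag) = 36.5 / 107.87 = 0.3384 mol
Ag⁺ + e⁻ → Ag, so n(e⁻) = 0.3384 mol
Q = 0.3384 × 96485 / 0.806 = 40510 C
t = Q / I = 40510 / 3.56 = 11380 s = 190 min

190 min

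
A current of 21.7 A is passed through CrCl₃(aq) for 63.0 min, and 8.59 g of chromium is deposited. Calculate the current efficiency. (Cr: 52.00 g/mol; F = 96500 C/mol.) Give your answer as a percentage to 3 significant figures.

Q = 21.7 × 3780 = 82030 C
n(e⁻) = 82030 / 96500 = 0.8501 mol
Cr³⁺ + 3e⁻ → Cr, so theoretical n(Cr) = 0.2834 mol → 14.74 g
Efficiency = 8.59 / 14.74 = 0.5828 = 58.3%

58.3%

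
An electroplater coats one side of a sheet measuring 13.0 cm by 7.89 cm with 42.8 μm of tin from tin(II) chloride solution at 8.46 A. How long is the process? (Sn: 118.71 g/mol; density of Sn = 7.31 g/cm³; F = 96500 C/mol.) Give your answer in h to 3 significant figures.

Plated area = 13.0 × 7.89 = 102.6 cm²
Volume = 102.6 × 42.8×10⁻⁴ cm = 0.4391 cm³
m(Sn) = 0.4391 × 7.31 = 3.210 g
n(Sn) = 3.210 / 118.71 = 0.02704 mol; n(e⁻) = 2 × 0.02704 = 0.05408 mol
Q = 0.05408 × 96500 = 5219 C
t = 5219 / 8.46 = 616.9 s = 0.171 h

0.171 h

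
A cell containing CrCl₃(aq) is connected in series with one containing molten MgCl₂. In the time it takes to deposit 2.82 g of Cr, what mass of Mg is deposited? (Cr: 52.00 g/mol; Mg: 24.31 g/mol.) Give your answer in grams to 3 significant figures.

n(Cr) = 2.82 / 52.00 = 0.05423 mol
Cr³⁺ + 3e⁻ → Cr, so n(e⁻) = 3 × 0.05423 = 0.1627 mol
Same current for the same time ⇒ same n(e⁻) = 0.1627 mol in both cells.
Mg²⁺ + 2e⁻ → Mg, so n(Mg) = 0.1627 / 2 = 0.08135 mol
m(Mg) = 0.08135 × 24.31 = 1.98 g

1.98 g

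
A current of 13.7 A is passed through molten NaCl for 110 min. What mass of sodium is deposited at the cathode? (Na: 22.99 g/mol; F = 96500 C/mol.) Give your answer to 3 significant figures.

Q = 13.7 A × 6600 s = 90420 C
n(e⁻) = 90420 / 96500 = 0.9370 mol
Na⁺ + e⁻ → Na, so n(Na) = 0.9370 mol
m = 0.9370 × 22.99 = 21.5 g

21.5 g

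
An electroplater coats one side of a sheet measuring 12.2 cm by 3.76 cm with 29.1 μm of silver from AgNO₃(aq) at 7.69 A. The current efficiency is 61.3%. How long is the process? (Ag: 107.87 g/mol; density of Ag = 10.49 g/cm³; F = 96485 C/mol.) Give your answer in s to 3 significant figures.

266 s

Plated area = 12.2 × 3.76 = 45.87 cm²
Volume = 45.87 × 29.1×10⁻⁴ cm = 0.1335 cm³
m(Ag) = 0.1335 × 10.49 = 1.400 g
n(Ag) = 1.400 / 107.87 = 0.01298 mol; n(e⁻) = 0.01298 mol
Q = 0.01298 × 96485 / 0.613 = 2043 C
t = 2043 / 7.69 = 265.7 s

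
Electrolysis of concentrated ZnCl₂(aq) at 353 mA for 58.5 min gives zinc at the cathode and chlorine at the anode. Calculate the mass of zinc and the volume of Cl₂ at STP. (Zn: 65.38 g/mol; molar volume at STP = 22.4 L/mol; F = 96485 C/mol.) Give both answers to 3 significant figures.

0.420 g Zn; 0.144 L Cl₂

Q = 0.353 × 3510 = 1239 C; n(e⁻) = 1239 / 96485 = 0.01284 mol
Cathode: Zn²⁺ + 2e⁻ → Zn → n(Zn) = 0.01284/2 = 0.006420 mol → 0.420 g
Anode: 2Cl⁻ → Cl₂ + 2e⁻ → n(Cl₂) = 0.01284/2 = 0.006420 mol → 0.144 L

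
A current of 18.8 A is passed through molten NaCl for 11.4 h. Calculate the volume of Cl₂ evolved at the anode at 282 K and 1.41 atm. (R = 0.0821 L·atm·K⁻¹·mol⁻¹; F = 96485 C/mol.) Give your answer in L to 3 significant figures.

65.7 L

Charge passed = 18.8 × 41040 = 7.716×10^5 C
n(e⁻) = Q/F = 7.716×10^5/96485 = 7.997 mol
2Cl⁻ → Cl₂ + 2e⁻, so n(Cl₂) = 7.997 / 2 = 3.999 mol
V = nRT/P = 3.999 × 0.0821 × 282 / 1.41 = 65.66 L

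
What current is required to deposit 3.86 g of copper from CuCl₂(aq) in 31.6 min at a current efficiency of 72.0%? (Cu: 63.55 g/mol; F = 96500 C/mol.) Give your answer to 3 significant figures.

n(Cu) = 3.86 / 63.55 = 0.06074 mol
Cu²⁺ + 2e⁻ → Cu, so n(e⁻) = 2 × 0.06074 = 0.1215 mol
Q = 0.1215 × 96500 / 0.720 = 16280 C
I = Q / t = 16280 / 1896 s = 8.59 A

8.59 A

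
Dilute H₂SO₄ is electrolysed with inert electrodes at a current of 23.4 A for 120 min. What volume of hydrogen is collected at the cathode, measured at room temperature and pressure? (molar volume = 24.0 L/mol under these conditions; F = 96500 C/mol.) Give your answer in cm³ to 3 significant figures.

Q = It = 23.4 × 7200 = 1.685×10^5 C
Moles of electrons = 1.685×10^5 / 96500 = 1.746 mol
2H⁺ + 2e⁻ → H₂, so n(H₂) = 1.746 / 2 = 0.8730 mol
V = 0.8730 × 24.0 = 20.95 L
= 21000 cm³

21000 cm³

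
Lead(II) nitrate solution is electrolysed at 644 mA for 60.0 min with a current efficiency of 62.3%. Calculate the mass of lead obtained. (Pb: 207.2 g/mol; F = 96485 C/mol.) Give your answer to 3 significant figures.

1.55 g

Q = 0.644 × 3600 = 2318 C
n(e⁻) = 2318 / 96485 = 0.02402 mol
Pb²⁺ + 2e⁻ → Pb, so theoretical m(Pb) = 0.01201 × 207.2 = 2.488 g
Actual mass = 62.3% × 2.488 = 1.55 g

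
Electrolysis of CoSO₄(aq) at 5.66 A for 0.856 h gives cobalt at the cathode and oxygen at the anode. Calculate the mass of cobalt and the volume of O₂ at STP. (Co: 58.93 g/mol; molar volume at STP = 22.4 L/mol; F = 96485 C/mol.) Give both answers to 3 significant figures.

Q = 5.66 × 3081.6 = 17440 C; n(e⁻) = 17440 / 96485 = 0.1808 mol
Cathode: Co²⁺ + 2e⁻ → Co → n(Co) = 0.1808/2 = 0.09040 mol → 5.33 g
Anode: 2H₂O → O₂ + 4H⁺ + 4e⁻ → n(O₂) = 0.1808/4 = 0.04520 mol → 1.01 L

5.33 g Co; 1.01 L O₂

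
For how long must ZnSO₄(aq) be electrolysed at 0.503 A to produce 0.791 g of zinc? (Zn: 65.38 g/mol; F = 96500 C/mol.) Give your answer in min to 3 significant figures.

n(Zn) = 0.791 / 65.38 = 0.01210 mol
Zn²⁺ + 2e⁻ → Zn, so n(e⁻) = 2 × 0.01210 = 0.02420 mol
Q = 0.02420 × 96500 = 2335 C
t = Q / I = 2335 / 0.503 = 4642 s = 77.4 min

77.4 min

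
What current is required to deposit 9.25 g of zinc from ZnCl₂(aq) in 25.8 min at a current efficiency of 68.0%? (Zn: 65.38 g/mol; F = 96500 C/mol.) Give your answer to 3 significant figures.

n(Zn) = 9.25 / 65.38 = 0.1415 mol
Zn²⁺ + 2e⁻ → Zn, so n(e⁻) = 2 × 0.1415 = 0.2830 mol
Q = 0.2830 × 96500 / 0.680 = 40160 C
I = Q / t = 40160 / 1548 s = 25.9 A

25.9 A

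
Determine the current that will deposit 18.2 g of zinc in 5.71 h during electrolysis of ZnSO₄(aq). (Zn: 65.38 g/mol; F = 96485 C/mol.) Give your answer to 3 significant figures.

2.61 A

n(Zn) = 18.2 / 65.38 = 0.2784 mol
Zn²⁺ + 2e⁻ → Zn, so n(e⁻) = 2 × 0.2784 = 0.5568 mol
Q = 0.5568 × 96485 = 53720 C
I = Q / t = 53720 / 20556 s = 2.61 A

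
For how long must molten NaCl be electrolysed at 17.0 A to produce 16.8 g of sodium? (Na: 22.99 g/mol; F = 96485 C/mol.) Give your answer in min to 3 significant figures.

n(Na) = 16.8 / 22.99 = 0.7308 mol
Na⁺ + e⁻ → Na, so n(e⁻) = 0.7308 mol
Q = 0.7308 × 96485 = 70510 C
t = Q / I = 70510 / 17.0 = 4148 s = 69.1 min

69.1 min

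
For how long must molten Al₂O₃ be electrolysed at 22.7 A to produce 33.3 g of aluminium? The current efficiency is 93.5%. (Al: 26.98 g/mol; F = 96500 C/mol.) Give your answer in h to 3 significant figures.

n(Al) = 33.3 / 26.98 = 1.234 mol
Al³⁺ + 3e⁻ → Al, so n(e⁻) = 3 × 1.234 = 3.702 mol
Q = 3.702 × 96500 / 0.935 = 3.821×10^5 C
t = Q / I = 3.821×10^5 / 22.7 = 16830 s = 4.68 h

4.68 h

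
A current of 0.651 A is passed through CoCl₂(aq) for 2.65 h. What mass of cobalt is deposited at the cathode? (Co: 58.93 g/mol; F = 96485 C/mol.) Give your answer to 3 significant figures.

Q = 0.651 A × 9540 s = 6211 C
n(e⁻) = 6211 / 96485 = 0.06437 mol
Co²⁺ + 2e⁻ → Co, so n(Co) = 0.06437 / 2 = 0.03219 mol
m = 0.03219 × 58.93 = 1.90 g

1.90 g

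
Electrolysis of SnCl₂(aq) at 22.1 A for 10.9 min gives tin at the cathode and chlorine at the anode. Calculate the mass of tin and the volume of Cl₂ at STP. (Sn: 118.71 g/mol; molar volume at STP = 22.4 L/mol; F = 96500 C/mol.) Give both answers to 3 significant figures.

Q = 22.1 × 654 = 14450 C; n(e⁻) = 14450 / 96500 = 0.1497 mol
Cathode: Sn²⁺ + 2e⁻ → Sn → n(Sn) = 0.1497/2 = 0.07485 mol → 8.89 g
Anode: 2Cl⁻ → Cl₂ + 2e⁻ → n(Cl₂) = 0.1497/2 = 0.07485 mol → 1.68 L

8.89 g Sn; 1.68 L Cl₂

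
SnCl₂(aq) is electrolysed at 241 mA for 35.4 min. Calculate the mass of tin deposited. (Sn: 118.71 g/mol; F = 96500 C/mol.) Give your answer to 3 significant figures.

Q = 0.241 A × 2124 s = 511.9 C
n(e⁻) = 511.9 / 96500 = 0.005305 mol
Sn²⁺ + 2e⁻ → Sn, so n(Sn) = 0.005305 / 2 = 0.002653 mol
m = 0.002653 × 118.71 = 0.315 g

0.315 g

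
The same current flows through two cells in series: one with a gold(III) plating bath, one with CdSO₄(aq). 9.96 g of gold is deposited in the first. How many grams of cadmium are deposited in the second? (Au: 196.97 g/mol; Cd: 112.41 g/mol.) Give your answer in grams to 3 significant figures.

8.53 g

n(Au) = 9.96 / 196.97 = 0.05057 mol
Au³⁺ + 3e⁻ → Au, so n(e⁻) = 3 × 0.05057 = 0.1517 mol
The cells are in series, so the same charge (and hence the same n(e⁻) = 0.1517 mol) passes through both.
Cd²⁺ + 2e⁻ → Cd, so n(Cd) = 0.1517 / 2 = 0.07585 mol
m(Cd) = 0.07585 × 112.41 = 8.53 g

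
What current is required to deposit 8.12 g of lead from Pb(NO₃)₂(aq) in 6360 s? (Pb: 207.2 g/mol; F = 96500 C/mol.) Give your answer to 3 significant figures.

1.19 A

n(Pb) = 8.12 / 207.2 = 0.03919 mol
Pb²⁺ + 2e⁻ → Pb, so n(e⁻) = 2 × 0.03919 = 0.07838 mol
Q = 0.07838 × 96500 = 7564 C
I = Q / t = 7564 / 6360 s = 1.19 A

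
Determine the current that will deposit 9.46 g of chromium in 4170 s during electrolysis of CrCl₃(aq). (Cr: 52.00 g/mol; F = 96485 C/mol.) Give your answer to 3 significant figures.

n(Cr) = 9.46 / 52.00 = 0.1819 mol
Cr³⁺ + 3e⁻ → Cr, so n(e⁻) = 3 × 0.1819 = 0.5457 mol
Q = 0.5457 × 96485 = 52650 C
I = Q / t = 52650 / 4170 s = 12.6 A

12.6 A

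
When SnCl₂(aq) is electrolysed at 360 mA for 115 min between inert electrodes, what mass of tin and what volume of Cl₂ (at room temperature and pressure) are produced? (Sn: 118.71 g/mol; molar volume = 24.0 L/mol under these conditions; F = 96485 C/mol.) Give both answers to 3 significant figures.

1.53 g Sn; 0.309 L Cl₂

Q = 0.360 × 6900 = 2484 C; n(e⁻) = 2484 / 96485 = 0.02574 mol
Cathode: Sn²⁺ + 2e⁻ → Sn → n(Sn) = 0.02574/2 = 0.01287 mol → 1.53 g
Anode: 2Cl⁻ → Cl₂ + 2e⁻ → n(Cl₂) = 0.02574/2 = 0.01287 mol → 0.309 L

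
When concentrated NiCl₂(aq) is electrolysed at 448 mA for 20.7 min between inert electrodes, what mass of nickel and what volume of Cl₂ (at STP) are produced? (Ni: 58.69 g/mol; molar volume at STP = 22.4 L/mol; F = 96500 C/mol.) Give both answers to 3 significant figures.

Q = 0.448 × 1242 = 556.4 C; n(e⁻) = 556.4 / 96500 = 0.005766 mol
Cathode: Ni²⁺ + 2e⁻ → Ni → n(Ni) = 0.005766/2 = 0.002883 mol → 0.169 g
Anode: 2Cl⁻ → Cl₂ + 2e⁻ → n(Cl₂) = 0.005766/2 = 0.002883 mol → 0.0646 L

0.169 g Ni; 0.0646 L Cl₂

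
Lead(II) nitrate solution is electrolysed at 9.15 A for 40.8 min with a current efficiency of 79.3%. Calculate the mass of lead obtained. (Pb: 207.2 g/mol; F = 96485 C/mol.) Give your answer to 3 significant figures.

Q = 9.15 × 2448 = 22400 C
n(e⁻) = 22400 / 96485 = 0.2322 mol
Pb²⁺ + 2e⁻ → Pb, so theoretical m(Pb) = 0.1161 × 207.2 = 24.06 g
Actual mass = 79.3% × 24.06 = 19.1 g

19.1 g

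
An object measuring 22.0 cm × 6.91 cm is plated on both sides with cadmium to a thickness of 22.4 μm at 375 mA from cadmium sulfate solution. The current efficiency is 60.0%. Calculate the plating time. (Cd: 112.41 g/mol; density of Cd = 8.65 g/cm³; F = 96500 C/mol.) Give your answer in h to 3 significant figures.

12.5 h

Plated area = 2 × 22.0 × 6.91 = 304.0 cm²
Volume = 304.0 × 22.4×10⁻⁴ cm = 0.6810 cm³
m(Cd) = 0.6810 × 8.65 = 5.891 g
n(Cd) = 5.891 / 112.41 = 0.05241 mol; n(e⁻) = 2 × 0.05241 = 0.1048 mol
Q = 0.1048 × 96500 / 0.600 = 16860 C
t = 16860 / 0.375 = 44960 s = 12.5 h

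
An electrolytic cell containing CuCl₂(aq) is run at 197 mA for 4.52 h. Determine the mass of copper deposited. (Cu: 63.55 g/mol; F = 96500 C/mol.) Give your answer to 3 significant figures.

1.06 g

Q = It = 0.197 × 16272 = 3206 C
Moles of electrons = 3206 / 96500 = 0.03322 mol
Cu²⁺ + 2e⁻ → Cu, so n(Cu) = 0.03322 / 2 = 0.01661 mol
m = 0.01661 × 63.55 = 1.06 g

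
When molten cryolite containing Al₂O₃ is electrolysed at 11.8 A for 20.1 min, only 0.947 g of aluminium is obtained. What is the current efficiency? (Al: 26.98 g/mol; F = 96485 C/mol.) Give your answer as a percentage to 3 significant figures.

Q = 11.8 × 1206 = 14230 C
n(e⁻) = 14230 / 96485 = 0.1475 mol
Al³⁺ + 3e⁻ → Al, so theoretical n(Al) = 0.04917 mol → 1.327 g
Efficiency = 0.947 / 1.327 = 0.7136 = 71.4%

71.4%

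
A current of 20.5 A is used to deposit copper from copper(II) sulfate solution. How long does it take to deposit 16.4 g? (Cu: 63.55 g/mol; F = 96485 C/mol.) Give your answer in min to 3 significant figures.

40.5 min

n(Cu) = 16.4 / 63.55 = 0.2581 mol
Cu²⁺ + 2e⁻ → Cu, so n(e⁻) = 2 × 0.2581 = 0.5162 mol
Q = 0.5162 × 96485 = 49810 C
t = Q / I = 49810 / 20.5 = 2430 s = 40.5 min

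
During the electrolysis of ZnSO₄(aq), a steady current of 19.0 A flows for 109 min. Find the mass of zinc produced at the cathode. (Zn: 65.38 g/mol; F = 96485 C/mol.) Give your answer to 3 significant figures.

Charge passed = 19.0 × 6540 = 1.243×10^5 C
n(e⁻) = 1.243×10^5 / 96485 = 1.288 mol
Zn²⁺ + 2e⁻ → Zn, so n(Zn) = 1.288 / 2 = 0.6440 mol
m = 0.6440 × 65.38 = 42.1 g

42.1 g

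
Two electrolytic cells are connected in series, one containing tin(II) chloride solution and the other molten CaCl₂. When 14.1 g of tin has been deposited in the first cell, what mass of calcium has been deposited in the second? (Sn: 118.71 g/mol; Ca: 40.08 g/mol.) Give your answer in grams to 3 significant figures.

n(Sn) = 14.1 / 118.71 = 0.1188 mol
Sn²⁺ + 2e⁻ → Sn, so n(e⁻) = 2 × 0.1188 = 0.2376 mol
Since the cells are in series, n(e⁻) in the Ca cell is also 0.2376 mol.
Ca²⁺ + 2e⁻ → Ca, so n(Ca) = 0.2376 / 2 = 0.1188 mol
m(Ca) = 0.1188 × 40.08 = 4.76 g

4.76 g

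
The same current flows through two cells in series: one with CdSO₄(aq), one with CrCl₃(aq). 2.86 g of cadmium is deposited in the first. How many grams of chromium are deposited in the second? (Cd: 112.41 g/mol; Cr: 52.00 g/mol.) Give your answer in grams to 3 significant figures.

n(Cd) = 2.86 / 112.41 = 0.02544 mol
Cd²⁺ + 2e⁻ → Cd, so n(e⁻) = 2 × 0.02544 = 0.05088 mol
Same current for the same time ⇒ same n(e⁻) = 0.05088 mol in both cells.
Cr³⁺ + 3e⁻ → Cr, so n(Cr) = 0.05088 / 3 = 0.01696 mol
m(Cr) = 0.01696 × 52.00 = 0.882 g

0.882 g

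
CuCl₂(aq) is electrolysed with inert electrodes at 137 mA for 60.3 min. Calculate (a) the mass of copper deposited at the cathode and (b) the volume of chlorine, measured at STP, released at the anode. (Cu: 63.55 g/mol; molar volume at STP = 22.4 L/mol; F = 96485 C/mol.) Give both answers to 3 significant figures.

0.163 g Cu; 0.0575 L Cl₂

Q = 0.137 × 3618 = 495.7 C; n(e⁻) = 495.7 / 96485 = 0.005138 mol
Cathode: Cu²⁺ + 2e⁻ → Cu → n(Cu) = 0.005138/2 = 0.002569 mol → 0.163 g
Anode: 2Cl⁻ → Cl₂ + 2e⁻ → n(Cl₂) = 0.005138/2 = 0.002569 mol → 0.0575 L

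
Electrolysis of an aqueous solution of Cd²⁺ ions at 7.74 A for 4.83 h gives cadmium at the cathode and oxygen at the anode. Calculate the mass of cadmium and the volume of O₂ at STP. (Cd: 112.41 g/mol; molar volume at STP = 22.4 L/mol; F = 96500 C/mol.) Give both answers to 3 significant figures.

78.4 g Cd; 7.81 L O₂

Q = 7.74 × 17388 = 1.346×10^5 C; n(e⁻) = 1.346×10^5 / 96500 = 1.395 mol
Cathode: Cd²⁺ + 2e⁻ → Cd → n(Cd) = 1.395/2 = 0.6975 mol → 78.4 g
Anode: 2H₂O → O₂ + 4H⁺ + 4e⁻ → n(O₂) = 1.395/4 = 0.3488 mol → 7.81 L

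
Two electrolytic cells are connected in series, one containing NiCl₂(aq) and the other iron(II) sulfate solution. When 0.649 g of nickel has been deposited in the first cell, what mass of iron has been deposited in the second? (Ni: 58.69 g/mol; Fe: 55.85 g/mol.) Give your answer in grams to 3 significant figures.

n(Ni) = 0.649 / 58.69 = 0.01106 mol
Ni²⁺ + 2e⁻ → Ni, so n(e⁻) = 2 × 0.01106 = 0.02212 mol
The cells are in series, so the same charge (and hence the same n(e⁻) = 0.02212 mol) passes through both.
Fe²⁺ + 2e⁻ → Fe, so n(Fe) = 0.02212 / 2 = 0.01106 mol
m(Fe) = 0.01106 × 55.85 = 0.618 g

0.618 g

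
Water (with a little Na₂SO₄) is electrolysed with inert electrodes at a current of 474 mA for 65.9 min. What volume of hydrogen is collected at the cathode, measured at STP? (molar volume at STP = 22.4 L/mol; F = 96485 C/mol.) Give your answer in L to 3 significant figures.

Q = 0.474 A × 3954 s = 1874 C
n(e⁻) = Q/F = 1874/96485 = 0.01942 mol
2H⁺ + 2e⁻ → H₂, so n(H₂) = 0.01942 / 2 = 0.009710 mol
V = 0.009710 × 22.4 = 0.2175 L

0.218 L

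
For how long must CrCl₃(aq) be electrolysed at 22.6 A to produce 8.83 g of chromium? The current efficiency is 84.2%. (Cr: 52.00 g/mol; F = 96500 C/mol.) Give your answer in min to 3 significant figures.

43.1 min

n(Cr) = 8.83 / 52.00 = 0.1698 mol
Cr³⁺ + 3e⁻ → Cr, so n(e⁻) = 3 × 0.1698 = 0.5094 mol
Q = 0.5094 × 96500 / 0.842 = 58380 C
t = Q / I = 58380 / 22.6 = 2583 s = 43.1 min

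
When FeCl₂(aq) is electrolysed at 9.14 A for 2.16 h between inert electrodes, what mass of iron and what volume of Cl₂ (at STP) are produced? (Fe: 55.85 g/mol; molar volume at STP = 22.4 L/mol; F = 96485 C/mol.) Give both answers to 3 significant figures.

20.6 g Fe; 8.25 L Cl₂

Q = 9.14 × 7776 = 71070 C; n(e⁻) = 71070 / 96485 = 0.7366 mol
Cathode: Fe²⁺ + 2e⁻ → Fe → n(Fe) = 0.7366/2 = 0.3683 mol → 20.6 g
Anode: 2Cl⁻ → Cl₂ + 2e⁻ → n(Cl₂) = 0.7366/2 = 0.3683 mol → 8.25 L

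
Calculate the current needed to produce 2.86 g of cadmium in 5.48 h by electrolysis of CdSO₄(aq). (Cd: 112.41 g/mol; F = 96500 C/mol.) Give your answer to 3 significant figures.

0.249 A

n(Cd) = 2.86 / 112.41 = 0.02544 mol
Cd²⁺ + 2e⁻ → Cd, so n(e⁻) = 2 × 0.02544 = 0.05088 mol
Q = 0.05088 × 96500 = 4910 C
I = Q / t = 4910 / 19728 s = 0.249 A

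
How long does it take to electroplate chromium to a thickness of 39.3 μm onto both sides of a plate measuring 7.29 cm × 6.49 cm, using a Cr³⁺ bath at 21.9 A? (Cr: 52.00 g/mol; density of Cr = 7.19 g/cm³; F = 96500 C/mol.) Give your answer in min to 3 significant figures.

11.3 min

Plated area = 2 × 7.29 × 6.49 = 94.62 cm²
Volume = 94.62 × 39.3×10⁻⁴ cm = 0.3719 cm³
m(Cr) = 0.3719 × 7.19 = 2.674 g
n(Cr) = 2.674 / 52.00 = 0.05142 mol; n(e⁻) = 3 × 0.05142 = 0.1543 mol
Q = 0.1543 × 96500 = 14890 C
t = 14890 / 21.9 = 679.9 s = 11.3 min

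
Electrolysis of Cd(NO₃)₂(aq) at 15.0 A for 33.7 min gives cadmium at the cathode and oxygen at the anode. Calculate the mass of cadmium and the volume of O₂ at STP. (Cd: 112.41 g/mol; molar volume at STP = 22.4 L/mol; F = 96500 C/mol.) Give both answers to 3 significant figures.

Q = 15.0 × 2022 = 30330 C; n(e⁻) = 30330 / 96500 = 0.3143 mol
Cathode: Cd²⁺ + 2e⁻ → Cd → n(Cd) = 0.3143/2 = 0.1572 mol → 17.7 g
Anode: 2H₂O → O₂ + 4H⁺ + 4e⁻ → n(O₂) = 0.3143/4 = 0.07858 mol → 1.76 L

17.7 g Cd; 1.76 L O₂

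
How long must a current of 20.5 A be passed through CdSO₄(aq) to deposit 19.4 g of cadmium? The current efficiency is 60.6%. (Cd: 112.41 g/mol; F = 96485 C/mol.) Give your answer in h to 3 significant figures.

n(Cd) = 19.4 / 112.41 = 0.1726 mol
Cd²⁺ + 2e⁻ → Cd, so n(e⁻) = 2 × 0.1726 = 0.3452 mol
Q = 0.3452 × 96485 / 0.606 = 54960 C
t = Q / I = 54960 / 20.5 = 2681 s = 0.745 h

0.745 h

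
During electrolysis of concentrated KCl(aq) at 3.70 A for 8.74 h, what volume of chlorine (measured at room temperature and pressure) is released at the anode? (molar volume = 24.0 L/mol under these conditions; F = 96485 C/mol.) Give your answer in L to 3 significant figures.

Q = 3.70 A × 31464 s = 1.164×10^5 C
Moles of electrons = 1.164×10^5 / 96485 = 1.206 mol
2Cl⁻ → Cl₂ + 2e⁻, so n(Cl₂) = 1.206 / 2 = 0.6030 mol
V = 0.6030 × 24.0 = 14.47 L

14.5 L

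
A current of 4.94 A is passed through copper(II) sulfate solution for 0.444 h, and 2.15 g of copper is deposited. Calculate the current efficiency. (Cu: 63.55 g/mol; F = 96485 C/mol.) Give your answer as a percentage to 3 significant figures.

Q = 4.94 × 1598.4 = 7896 C
n(e⁻) = 7896 / 96485 = 0.08184 mol
Cu²⁺ + 2e⁻ → Cu, so theoretical n(Cu) = 0.04092 mol → 2.600 g
Efficiency = 2.15 / 2.600 = 0.8269 = 82.7%

82.7%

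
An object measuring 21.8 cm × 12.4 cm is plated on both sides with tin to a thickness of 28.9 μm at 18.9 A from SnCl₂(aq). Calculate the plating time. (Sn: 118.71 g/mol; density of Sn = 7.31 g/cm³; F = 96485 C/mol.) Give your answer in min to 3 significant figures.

16.4 min

Plated area = 2 × 21.8 × 12.4 = 540.6 cm²
Volume = 540.6 × 28.9×10⁻⁴ cm = 1.562 cm³
m(Sn) = 1.562 × 7.31 = 11.42 g
n(Sn) = 11.42 / 118.71 = 0.09620 mol; n(e⁻) = 2 × 0.09620 = 0.1924 mol
Q = 0.1924 × 96485 = 18560 C
t = 18560 / 18.9 = 982.0 s = 16.4 min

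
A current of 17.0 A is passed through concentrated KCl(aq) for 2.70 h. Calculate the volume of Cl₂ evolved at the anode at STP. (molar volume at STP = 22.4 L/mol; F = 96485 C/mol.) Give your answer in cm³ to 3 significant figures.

Q = 17.0 A × 9720 s = 1.652×10^5 C
Moles of electrons = 1.652×10^5 / 96485 = 1.712 mol
2Cl⁻ → Cl₂ + 2e⁻, so n(Cl₂) = 1.712 / 2 = 0.8560 mol
V = 0.8560 × 22.4 = 19.17 L
= 19200 cm³

19200 cm³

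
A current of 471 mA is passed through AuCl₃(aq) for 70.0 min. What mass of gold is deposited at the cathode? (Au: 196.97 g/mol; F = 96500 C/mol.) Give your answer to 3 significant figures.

Charge passed = 0.471 × 4200 = 1978 C
n(e⁻) = Q/F = 1978/96500 = 0.02050 mol
Au³⁺ + 3e⁻ → Au, so n(Au) = 0.02050 / 3 = 0.006833 mol
m = 0.006833 × 196.97 = 1.35 g

1.35 g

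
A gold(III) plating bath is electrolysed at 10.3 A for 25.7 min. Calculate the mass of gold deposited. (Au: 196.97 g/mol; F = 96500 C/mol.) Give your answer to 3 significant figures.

10.8 g

Q = 10.3 A × 1542 s = 15880 C
n(e⁻) = Q/F = 15880/96500 = 0.1646 mol
Au³⁺ + 3e⁻ → Au, so n(Au) = 0.1646 / 3 = 0.05487 mol
m = 0.05487 × 196.97 = 10.8 g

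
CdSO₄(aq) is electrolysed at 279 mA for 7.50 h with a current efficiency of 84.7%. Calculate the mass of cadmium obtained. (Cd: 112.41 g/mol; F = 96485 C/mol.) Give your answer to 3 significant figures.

Q = 0.279 × 27000 = 7533 C
n(e⁻) = 7533 / 96485 = 0.07807 mol
Cd²⁺ + 2e⁻ → Cd, so theoretical m(Cd) = 0.03904 × 112.41 = 4.388 g
Actual mass = 84.7% × 4.388 = 3.72 g

3.72 g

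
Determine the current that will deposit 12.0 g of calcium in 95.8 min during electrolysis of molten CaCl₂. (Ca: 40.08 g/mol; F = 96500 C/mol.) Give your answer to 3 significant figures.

n(Ca) = 12.0 / 40.08 = 0.2994 mol
Ca²⁺ + 2e⁻ → Ca, so n(e⁻) = 2 × 0.2994 = 0.5988 mol
Q = 0.5988 × 96500 = 57780 C
I = Q / t = 57780 / 5748 s = 10.1 A

10.1 A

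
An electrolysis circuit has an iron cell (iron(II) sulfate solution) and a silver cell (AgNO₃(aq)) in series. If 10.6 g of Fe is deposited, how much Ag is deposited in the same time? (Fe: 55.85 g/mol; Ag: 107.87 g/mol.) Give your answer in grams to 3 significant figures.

40.9 g

n(Fe) = 10.6 / 55.85 = 0.1898 mol
Fe²⁺ + 2e⁻ → Fe, so n(e⁻) = 2 × 0.1898 = 0.3796 mol
Since the cells are in series, n(e⁻) in the Ag cell is also 0.3796 mol.
Ag⁺ + e⁻ → Ag, so n(Ag) = 0.3796 mol
m(Ag) = 0.3796 × 107.87 = 40.9 g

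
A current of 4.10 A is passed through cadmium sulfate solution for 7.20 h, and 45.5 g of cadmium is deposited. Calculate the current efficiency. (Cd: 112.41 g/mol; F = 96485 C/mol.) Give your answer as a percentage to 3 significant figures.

Q = 4.10 × 25920 = 1.063×10^5 C
n(e⁻) = 1.063×10^5 / 96485 = 1.102 mol
Cd²⁺ + 2e⁻ → Cd, so theoretical n(Cd) = 0.5510 mol → 61.94 g
Efficiency = 45.5 / 61.94 = 0.7346 = 73.5%

73.5%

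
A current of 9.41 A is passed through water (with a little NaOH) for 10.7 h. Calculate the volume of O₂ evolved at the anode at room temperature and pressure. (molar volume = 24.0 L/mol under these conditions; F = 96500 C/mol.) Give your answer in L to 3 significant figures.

Q = It = 9.41 × 38520 = 3.625×10^5 C
n(e⁻) = Q/F = 3.625×10^5/96500 = 3.756 mol
2H₂O → O₂ + 4H⁺ + 4e⁻, so n(O₂) = 3.756 / 4 = 0.9390 mol
V = 0.9390 × 24.0 = 22.54 L

22.5 L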